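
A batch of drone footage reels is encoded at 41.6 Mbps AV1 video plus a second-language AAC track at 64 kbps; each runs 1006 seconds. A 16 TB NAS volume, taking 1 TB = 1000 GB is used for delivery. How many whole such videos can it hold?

3053

Audio: 64 kbps = 0.064 Mbps.
Total bitrate: 41.664 Mbps.
Per item: 41.664 Mbps × 1006 s = 41,914 Mb = 5,239 MB.
Capacity: 16 TB = 128,000,000 Mb; 3053.87 items → 3053 complete.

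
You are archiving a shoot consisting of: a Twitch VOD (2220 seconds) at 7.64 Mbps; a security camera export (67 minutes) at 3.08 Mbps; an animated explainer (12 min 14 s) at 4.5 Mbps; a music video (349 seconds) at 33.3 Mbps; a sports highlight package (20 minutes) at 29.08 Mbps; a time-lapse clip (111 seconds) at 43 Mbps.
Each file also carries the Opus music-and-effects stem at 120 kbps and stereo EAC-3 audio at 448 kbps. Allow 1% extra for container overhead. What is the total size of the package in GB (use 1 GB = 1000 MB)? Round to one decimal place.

11.2 GB

Audio total: 120 + 448 = 568 kbps = 0.568 Mbps.
Twitch VOD: 8.208 Mbps × 2220 s × 1.01 = 18404.0 Mb
security camera export: 3.648 Mbps × 4020 s × 1.01 = 14811.6 Mb
animated explainer: 5.068 Mbps × 734 s × 1.01 = 3757.1 Mb
music video: 33.868 Mbps × 349 s × 1.01 = 11938.1 Mb
sports highlight package: 29.648 Mbps × 1200 s × 1.01 = 35933.4 Mb
time-lapse clip: 43.568 Mbps × 111 s × 1.01 = 4884.4 Mb
Total: 89728.6 Mb = 11216.1 MB.
= 11.22 GB.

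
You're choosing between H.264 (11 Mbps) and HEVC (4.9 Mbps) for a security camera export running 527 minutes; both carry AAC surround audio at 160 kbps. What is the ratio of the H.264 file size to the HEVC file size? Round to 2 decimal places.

527 min = 31620 s
Audio: 160 kbps = 0.160 Mbps.
H.264: 11.160 Mbps × 31620 s = 352879.2 Mb = 44.110 GB.
HEVC: 5.060 Mbps × 31620 s = 159997.2 Mb = 20.000 GB.
Ratio: 44.110 / 20.000 = 2.206.

2.21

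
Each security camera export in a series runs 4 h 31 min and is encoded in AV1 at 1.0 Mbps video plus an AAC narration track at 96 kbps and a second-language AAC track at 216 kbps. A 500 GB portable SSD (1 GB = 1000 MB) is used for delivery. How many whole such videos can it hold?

4 h 31 min = 271 min = 16260 s
Audio total: 96 + 216 = 312 kbps = 0.312 Mbps.
Total bitrate: 1.312 Mbps.
Per item: 1.312 Mbps × 16260 s = 21,333 Mb = 2,667 MB.
Capacity: 500 GB = 4,000,000 Mb; 187.50 items → 187 complete.

187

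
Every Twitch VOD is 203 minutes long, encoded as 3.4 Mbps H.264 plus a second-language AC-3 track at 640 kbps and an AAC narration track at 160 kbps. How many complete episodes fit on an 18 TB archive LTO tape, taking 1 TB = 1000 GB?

203 min = 12180 s
Audio total: 640 + 160 = 800 kbps = 0.800 Mbps.
Total bitrate: 4.200 Mbps.
Per item: 4.200 Mbps × 12180 s = 51,156 Mb = 6,394 MB.
Capacity: 18 TB = 144,000,000 Mb; 2814.92 items → 2814 complete.

2814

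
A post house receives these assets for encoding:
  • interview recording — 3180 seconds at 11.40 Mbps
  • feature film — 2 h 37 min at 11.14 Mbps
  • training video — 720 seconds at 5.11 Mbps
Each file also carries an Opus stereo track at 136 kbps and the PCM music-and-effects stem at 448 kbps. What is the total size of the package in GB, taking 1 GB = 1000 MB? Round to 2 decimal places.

Audio total: 136 + 448 = 584 kbps = 0.584 Mbps.
interview recording: 11.984 Mbps × 3180 s = 38109.1 Mb
feature film: 11.724 Mbps × 9420 s = 110440.1 Mb
training video: 5.694 Mbps × 720 s = 4099.7 Mb
Total: 152648.9 Mb = 19081.1 MB.
= 19.08 GB.

19.08 GB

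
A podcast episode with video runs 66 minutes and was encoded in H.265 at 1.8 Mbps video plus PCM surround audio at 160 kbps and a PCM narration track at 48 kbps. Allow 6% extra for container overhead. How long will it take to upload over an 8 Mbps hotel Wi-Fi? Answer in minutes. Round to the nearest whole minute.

66 min = 3960 s
Audio total: 160 + 48 = 208 kbps = 0.208 Mbps.
Total bitrate: 2.008 Mbps.
File: 2.008 Mbps × 3960 s = 7951.7 Mb.
With 6% container overhead: ×1.06. → 8428.8 Mb.
At 8 Mbps: 8428.8 / 8 = 1053.6 s ≈ 17.6 minutes.

18 minutes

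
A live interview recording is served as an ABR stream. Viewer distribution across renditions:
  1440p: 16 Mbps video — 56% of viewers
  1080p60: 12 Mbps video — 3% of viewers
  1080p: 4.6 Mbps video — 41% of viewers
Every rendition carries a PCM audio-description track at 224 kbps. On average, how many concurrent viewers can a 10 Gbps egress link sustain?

Audio: 224 kbps = 0.224 Mbps.
Average per-viewer bitrate: 0.56×16.224 + 0.03×12.224 + 0.41×4.824 = 11.430 Mbps.
10 Gbps = 10,000 Mbps; 10,000 / 11.430 = 874.89 → 874.

874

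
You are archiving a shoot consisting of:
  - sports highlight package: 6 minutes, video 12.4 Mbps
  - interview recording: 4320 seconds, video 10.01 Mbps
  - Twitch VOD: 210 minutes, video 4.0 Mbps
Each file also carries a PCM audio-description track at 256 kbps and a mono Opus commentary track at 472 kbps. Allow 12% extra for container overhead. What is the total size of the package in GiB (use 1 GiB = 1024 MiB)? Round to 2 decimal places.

14.43 GiB

Audio total: 256 + 472 = 728 kbps = 0.728 Mbps.
sports highlight package: 13.128 Mbps × 360 s × 1.12 = 5293.2 Mb
interview recording: 10.738 Mbps × 4320 s × 1.12 = 51954.7 Mb
Twitch VOD: 4.728 Mbps × 12600 s × 1.12 = 66721.5 Mb
Total: 123969.5 Mb = 15496.2 MB.
= 14.43 GiB.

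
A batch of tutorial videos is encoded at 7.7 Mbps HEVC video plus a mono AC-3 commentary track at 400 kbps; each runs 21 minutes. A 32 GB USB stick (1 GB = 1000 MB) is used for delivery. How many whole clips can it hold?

25

21 min = 1260 s
Audio: 400 kbps = 0.400 Mbps.
Total bitrate: 8.100 Mbps.
Per item: 8.100 Mbps × 1260 s = 10,206 Mb = 1,276 MB.
Capacity: 32 GB = 256,000 Mb; 25.08 items → 25 complete.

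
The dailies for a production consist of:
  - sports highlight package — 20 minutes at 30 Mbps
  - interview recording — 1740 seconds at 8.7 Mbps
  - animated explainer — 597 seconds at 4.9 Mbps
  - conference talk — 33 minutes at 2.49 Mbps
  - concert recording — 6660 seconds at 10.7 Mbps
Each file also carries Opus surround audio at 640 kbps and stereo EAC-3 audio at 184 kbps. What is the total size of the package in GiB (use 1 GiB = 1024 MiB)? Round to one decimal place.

Audio total: 640 + 184 = 824 kbps = 0.824 Mbps.
sports highlight package: 30.824 Mbps × 1200 s = 36988.8 Mb
interview recording: 9.524 Mbps × 1740 s = 16571.8 Mb
animated explainer: 5.724 Mbps × 597 s = 3417.2 Mb
conference talk: 3.314 Mbps × 1980 s = 6561.7 Mb
concert recording: 11.524 Mbps × 6660 s = 76749.8 Mb
Total: 140289.3 Mb = 17536.2 MB.
= 16.33 GiB.

16.3 GiB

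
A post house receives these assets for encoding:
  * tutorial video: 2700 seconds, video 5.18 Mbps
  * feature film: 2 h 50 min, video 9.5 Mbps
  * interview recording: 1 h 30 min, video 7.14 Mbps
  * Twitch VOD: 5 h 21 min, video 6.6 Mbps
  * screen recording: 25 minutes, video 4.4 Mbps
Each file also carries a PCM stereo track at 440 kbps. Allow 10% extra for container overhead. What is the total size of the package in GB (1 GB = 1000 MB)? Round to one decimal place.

41.3 GB

Audio: 440 kbps = 0.440 Mbps.
tutorial video: 5.620 Mbps × 2700 s × 1.10 = 16691.4 Mb
feature film: 9.940 Mbps × 10200 s × 1.10 = 111526.8 Mb
interview recording: 7.580 Mbps × 5400 s × 1.10 = 45025.2 Mb
Twitch VOD: 7.040 Mbps × 19260 s × 1.10 = 149149.4 Mb
screen recording: 4.840 Mbps × 1500 s × 1.10 = 7986.0 Mb
Total: 330378.8 Mb = 41297.4 MB.
= 41.30 GB.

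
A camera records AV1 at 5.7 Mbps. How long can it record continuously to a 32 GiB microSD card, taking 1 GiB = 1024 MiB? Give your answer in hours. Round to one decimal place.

13.4 hours

Capacity: 32 GiB = 274,878 Mb.
Recording time: 274,878 / 5.700 = 48,224 s ≈ 13.4 hours.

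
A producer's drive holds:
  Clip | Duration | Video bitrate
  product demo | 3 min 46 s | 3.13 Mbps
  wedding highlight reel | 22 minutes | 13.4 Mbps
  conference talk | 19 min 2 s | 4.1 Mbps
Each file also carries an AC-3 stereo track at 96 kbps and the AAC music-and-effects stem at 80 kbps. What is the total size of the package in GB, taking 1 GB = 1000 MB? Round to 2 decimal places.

2.94 GB

Audio total: 96 + 80 = 176 kbps = 0.176 Mbps.
product demo: 3.306 Mbps × 226 s = 747.2 Mb
wedding highlight reel: 13.576 Mbps × 1320 s = 17920.3 Mb
conference talk: 4.276 Mbps × 1142 s = 4883.2 Mb
Total: 23550.7 Mb = 2943.8 MB.
= 2.944 GB.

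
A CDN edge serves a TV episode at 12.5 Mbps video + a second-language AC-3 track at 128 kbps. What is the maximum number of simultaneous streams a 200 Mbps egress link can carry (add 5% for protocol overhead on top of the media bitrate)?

Audio: 128 kbps = 0.128 Mbps.
Per-viewer media rate: 12.628 Mbps.
On the wire with 5% overhead: 13.259 Mbps.
200 Mbps = 200.0 Mbps; 200.0 / 13.259 = 15.08 → 15 viewers.

15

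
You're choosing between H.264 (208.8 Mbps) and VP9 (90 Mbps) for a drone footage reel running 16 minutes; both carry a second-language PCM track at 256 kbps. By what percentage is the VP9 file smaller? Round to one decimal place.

16 min = 960 s
Audio: 256 kbps = 0.256 Mbps.
H.264: 209.056 Mbps × 960 s = 200693.8 Mb = 23.364 GiB.
VP9: 90.256 Mbps × 960 s = 86645.8 Mb = 10.087 GiB.
Reduction: (1 − 10.087/23.364) × 100 = 56.83%.

56.8%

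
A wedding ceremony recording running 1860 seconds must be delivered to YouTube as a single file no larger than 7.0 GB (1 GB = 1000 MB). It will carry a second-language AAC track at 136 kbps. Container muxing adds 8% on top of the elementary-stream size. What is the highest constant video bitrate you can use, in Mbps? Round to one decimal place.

27.7 Mbps

Budget: 7.0 GB = 56000.0 Mb.
Stream payload after overhead: 56000.0 / 1.08 = 51851.9 Mb.
Total bitrate budget: 51851.9 Mb / 1860 s = 27.877 Mbps.
Audio: 136 kbps = 0.136 Mbps.
Video: 27.877 − 0.136 = 27.741 Mbps.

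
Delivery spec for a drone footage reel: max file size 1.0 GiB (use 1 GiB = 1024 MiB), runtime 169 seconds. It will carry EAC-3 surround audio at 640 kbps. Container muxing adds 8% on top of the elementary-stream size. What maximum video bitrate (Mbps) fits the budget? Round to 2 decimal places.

46.42 Mbps

Budget: 1.0 GiB = 8589.9 Mb.
Stream payload after overhead: 8589.9 / 1.08 = 7953.6 Mb.
Total bitrate budget: 7953.6 Mb / 169 s = 47.063 Mbps.
Audio: 640 kbps = 0.640 Mbps.
Video: 47.063 − 0.640 = 46.423 Mbps.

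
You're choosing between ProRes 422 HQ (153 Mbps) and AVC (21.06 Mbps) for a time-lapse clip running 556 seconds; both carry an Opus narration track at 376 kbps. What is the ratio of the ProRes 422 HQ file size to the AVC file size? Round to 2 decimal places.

7.16

Audio: 376 kbps = 0.376 Mbps.
ProRes 422 HQ: 153.376 Mbps × 556 s = 85277.1 Mb = 10.660 GB.
AVC: 21.436 Mbps × 556 s = 11918.4 Mb = 1.490 GB.
Ratio: 10.660 / 1.490 = 7.155.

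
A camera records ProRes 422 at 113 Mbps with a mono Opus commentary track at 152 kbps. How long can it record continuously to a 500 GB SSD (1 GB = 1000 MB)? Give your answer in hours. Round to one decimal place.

9.8 hours

Audio: 152 kbps = 0.152 Mbps.
Total bitrate: 113 + 0.152 = 113.152 Mbps.
Capacity: 500 GB = 4,000,000 Mb.
Recording time: 4,000,000 / 113.152 = 35,351 s ≈ 9.82 hours.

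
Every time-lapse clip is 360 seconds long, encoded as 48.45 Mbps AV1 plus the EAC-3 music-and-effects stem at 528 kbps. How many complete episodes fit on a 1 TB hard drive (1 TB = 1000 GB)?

Audio: 528 kbps = 0.528 Mbps.
Total bitrate: 48.978 Mbps.
Per item: 48.978 Mbps × 360 s = 17,632 Mb = 2,204 MB.
Capacity: 1 TB = 8,000,000 Mb; 453.72 items → 453 complete.

453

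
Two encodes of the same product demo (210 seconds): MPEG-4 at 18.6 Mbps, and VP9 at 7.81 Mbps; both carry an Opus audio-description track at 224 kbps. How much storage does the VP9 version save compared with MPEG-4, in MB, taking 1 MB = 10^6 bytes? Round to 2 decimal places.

Audio: 224 kbps = 0.224 Mbps.
MPEG-4: 18.824 Mbps × 210 s = 3953.0 Mb = 494.130 MB.
VP9: 8.034 Mbps × 210 s = 1687.1 Mb = 210.893 MB.
Saving: 494.130 − 210.893 = 283.238 MB.

283.24 MB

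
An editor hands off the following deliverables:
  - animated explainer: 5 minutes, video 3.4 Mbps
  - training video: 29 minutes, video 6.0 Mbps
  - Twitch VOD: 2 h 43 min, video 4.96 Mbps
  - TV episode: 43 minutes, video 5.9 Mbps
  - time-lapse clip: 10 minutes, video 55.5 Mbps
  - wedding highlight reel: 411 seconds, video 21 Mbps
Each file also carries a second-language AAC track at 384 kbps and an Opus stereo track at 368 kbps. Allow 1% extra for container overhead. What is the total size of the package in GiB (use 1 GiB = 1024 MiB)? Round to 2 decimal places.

Audio total: 384 + 368 = 752 kbps = 0.752 Mbps.
animated explainer: 4.152 Mbps × 300 s × 1.01 = 1258.1 Mb
training video: 6.752 Mbps × 1740 s × 1.01 = 11866.0 Mb
Twitch VOD: 5.712 Mbps × 9780 s × 1.01 = 56422.0 Mb
TV episode: 6.652 Mbps × 2580 s × 1.01 = 17333.8 Mb
time-lapse clip: 56.252 Mbps × 600 s × 1.01 = 34088.7 Mb
wedding highlight reel: 21.752 Mbps × 411 s × 1.01 = 9029.5 Mb
Total: 129998.0 Mb = 16249.7 MB.
= 15.13 GiB.

15.13 GiB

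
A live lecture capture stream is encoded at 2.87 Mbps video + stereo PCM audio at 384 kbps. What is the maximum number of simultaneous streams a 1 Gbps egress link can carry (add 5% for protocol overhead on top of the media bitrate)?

292

Audio: 384 kbps = 0.384 Mbps.
Per-viewer media rate: 3.254 Mbps.
On the wire with 5% overhead: 3.417 Mbps.
1 Gbps = 1,000 Mbps; 1,000 / 3.417 = 292.68 → 292 viewers.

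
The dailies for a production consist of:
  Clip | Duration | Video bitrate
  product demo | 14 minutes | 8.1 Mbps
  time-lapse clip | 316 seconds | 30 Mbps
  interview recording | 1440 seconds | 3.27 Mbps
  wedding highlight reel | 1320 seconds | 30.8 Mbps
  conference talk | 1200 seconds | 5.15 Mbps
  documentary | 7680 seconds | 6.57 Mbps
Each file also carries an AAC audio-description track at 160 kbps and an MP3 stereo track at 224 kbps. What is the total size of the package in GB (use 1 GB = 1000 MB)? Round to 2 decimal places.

15.40 GB

Audio total: 160 + 224 = 384 kbps = 0.384 Mbps.
product demo: 8.484 Mbps × 840 s = 7126.6 Mb
time-lapse clip: 30.384 Mbps × 316 s = 9601.3 Mb
interview recording: 3.654 Mbps × 1440 s = 5261.8 Mb
wedding highlight reel: 31.184 Mbps × 1320 s = 41162.9 Mb
conference talk: 5.534 Mbps × 1200 s = 6640.8 Mb
documentary: 6.954 Mbps × 7680 s = 53406.7 Mb
Total: 123200.1 Mb = 15400.0 MB.
= 15.40 GB.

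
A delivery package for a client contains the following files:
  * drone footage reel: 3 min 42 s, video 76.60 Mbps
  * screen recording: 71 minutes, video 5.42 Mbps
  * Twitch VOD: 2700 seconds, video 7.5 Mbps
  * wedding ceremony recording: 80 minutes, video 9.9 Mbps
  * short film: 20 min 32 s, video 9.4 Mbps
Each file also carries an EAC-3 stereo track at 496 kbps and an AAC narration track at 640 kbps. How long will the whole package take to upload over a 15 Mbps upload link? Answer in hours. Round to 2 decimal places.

Audio total: 496 + 640 = 1136 kbps = 1.136 Mbps.
drone footage reel: 77.736 Mbps × 222 s = 17257.4 Mb
screen recording: 6.556 Mbps × 4260 s = 27928.6 Mb
Twitch VOD: 8.636 Mbps × 2700 s = 23317.2 Mb
wedding ceremony recording: 11.036 Mbps × 4800 s = 52972.8 Mb
short film: 10.536 Mbps × 1232 s = 12980.4 Mb
Total: 134456.3 Mb = 16807.0 MB.
At 15 Mbps: 134456.3 / 15 = 8964 s ≈ 2.49 hours.

2.49 hours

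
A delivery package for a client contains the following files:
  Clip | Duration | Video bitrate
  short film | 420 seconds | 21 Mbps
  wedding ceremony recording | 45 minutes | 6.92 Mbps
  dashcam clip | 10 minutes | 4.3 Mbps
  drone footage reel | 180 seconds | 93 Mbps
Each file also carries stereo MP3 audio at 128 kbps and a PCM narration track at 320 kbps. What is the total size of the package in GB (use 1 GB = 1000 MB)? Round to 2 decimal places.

Audio total: 128 + 320 = 448 kbps = 0.448 Mbps.
short film: 21.448 Mbps × 420 s = 9008.2 Mb
wedding ceremony recording: 7.368 Mbps × 2700 s = 19893.6 Mb
dashcam clip: 4.748 Mbps × 600 s = 2848.8 Mb
drone footage reel: 93.448 Mbps × 180 s = 16820.6 Mb
Total: 48571.2 Mb = 6071.4 MB.
= 6.071 GB.

6.07 GB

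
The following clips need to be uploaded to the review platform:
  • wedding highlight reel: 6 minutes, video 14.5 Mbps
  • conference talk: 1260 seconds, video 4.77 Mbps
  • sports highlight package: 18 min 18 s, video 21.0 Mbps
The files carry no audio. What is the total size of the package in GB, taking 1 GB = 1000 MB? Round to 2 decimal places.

wedding highlight reel: 14.500 Mbps × 360 s = 5220.0 Mb
conference talk: 4.770 Mbps × 1260 s = 6010.2 Mb
sports highlight package: 21.000 Mbps × 1098 s = 23058.0 Mb
Total: 34288.2 Mb = 4286.0 MB.
= 4.286 GB.

4.29 GB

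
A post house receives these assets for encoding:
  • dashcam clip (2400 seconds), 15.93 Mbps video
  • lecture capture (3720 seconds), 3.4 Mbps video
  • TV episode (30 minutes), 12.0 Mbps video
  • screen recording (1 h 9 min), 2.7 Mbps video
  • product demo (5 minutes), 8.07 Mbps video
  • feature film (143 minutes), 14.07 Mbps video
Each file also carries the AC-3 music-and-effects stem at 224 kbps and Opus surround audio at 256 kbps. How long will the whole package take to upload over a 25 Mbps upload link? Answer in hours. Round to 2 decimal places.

Audio total: 224 + 256 = 480 kbps = 0.480 Mbps.
dashcam clip: 16.410 Mbps × 2400 s = 39384.0 Mb
lecture capture: 3.880 Mbps × 3720 s = 14433.6 Mb
TV episode: 12.480 Mbps × 1800 s = 22464.0 Mb
screen recording: 3.180 Mbps × 4140 s = 13165.2 Mb
product demo: 8.550 Mbps × 300 s = 2565.0 Mb
feature film: 14.550 Mbps × 8580 s = 124839.0 Mb
Total: 216850.8 Mb = 27106.3 MB.
At 25 Mbps: 216850.8 / 25 = 8674 s ≈ 2.41 hours.

2.41 hours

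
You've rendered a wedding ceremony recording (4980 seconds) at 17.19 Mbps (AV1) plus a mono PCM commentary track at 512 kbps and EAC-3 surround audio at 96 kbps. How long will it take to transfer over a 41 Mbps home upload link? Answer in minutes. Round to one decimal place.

36.0 minutes

Audio total: 512 + 96 = 608 kbps = 0.608 Mbps.
Total bitrate: 17.798 Mbps.
File: 17.798 Mbps × 4980 s = 88634.0 Mb.
At 41 Mbps: 88634.0 / 41 = 2161.8 s ≈ 36 minutes.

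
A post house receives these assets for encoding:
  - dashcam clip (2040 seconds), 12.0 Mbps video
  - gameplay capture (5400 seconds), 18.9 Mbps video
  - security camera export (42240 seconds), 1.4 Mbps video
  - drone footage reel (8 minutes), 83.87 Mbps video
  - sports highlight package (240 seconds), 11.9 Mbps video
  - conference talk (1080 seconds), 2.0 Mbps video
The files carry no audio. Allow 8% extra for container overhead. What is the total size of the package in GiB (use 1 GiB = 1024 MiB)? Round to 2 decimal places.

29.04 GiB

dashcam clip: 12.000 Mbps × 2040 s × 1.08 = 26438.4 Mb
gameplay capture: 18.900 Mbps × 5400 s × 1.08 = 110224.8 Mb
security camera export: 1.400 Mbps × 42240 s × 1.08 = 63866.9 Mb
drone footage reel: 83.870 Mbps × 480 s × 1.08 = 43478.2 Mb
sports highlight package: 11.900 Mbps × 240 s × 1.08 = 3084.5 Mb
conference talk: 2.000 Mbps × 1080 s × 1.08 = 2332.8 Mb
Total: 249425.6 Mb = 31178.2 MB.
= 29.04 GiB.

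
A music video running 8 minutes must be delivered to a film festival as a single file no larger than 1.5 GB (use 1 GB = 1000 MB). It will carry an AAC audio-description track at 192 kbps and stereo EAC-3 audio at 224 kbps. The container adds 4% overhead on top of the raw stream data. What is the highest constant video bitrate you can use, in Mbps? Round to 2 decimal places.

23.62 Mbps

Budget: 1.5 GB = 12000.0 Mb.
Stream payload after overhead: 12000.0 / 1.04 = 11538.5 Mb.
8 min = 480 s
Total bitrate budget: 11538.5 Mb / 480 s = 24.038 Mbps.
Audio total: 192 + 224 = 416 kbps = 0.416 Mbps.
Video: 24.038 − 0.416 = 23.622 Mbps.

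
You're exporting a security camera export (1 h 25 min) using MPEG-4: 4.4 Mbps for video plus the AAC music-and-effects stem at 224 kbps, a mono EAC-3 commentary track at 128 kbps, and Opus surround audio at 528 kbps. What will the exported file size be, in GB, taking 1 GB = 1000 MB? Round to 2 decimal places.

3.37 GB

1 h 25 min = 85 min = 5100 s
Audio total: 224 + 128 + 528 = 880 kbps = 0.880 Mbps.
Total bitrate: 4.4 + 0.880 = 5.280 Mbps.
Stream data: 5.280 Mbps × 5100 s = 26928.0 Mb.
26,928 Mb ÷ 8 = 3,366 MB → 3.366 GB.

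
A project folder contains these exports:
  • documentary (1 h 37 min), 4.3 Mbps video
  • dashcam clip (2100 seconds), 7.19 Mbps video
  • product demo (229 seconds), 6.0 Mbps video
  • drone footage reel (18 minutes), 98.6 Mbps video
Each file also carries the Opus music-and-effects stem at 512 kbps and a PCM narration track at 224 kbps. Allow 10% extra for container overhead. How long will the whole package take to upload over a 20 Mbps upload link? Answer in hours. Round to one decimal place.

2.4 hours

Audio total: 512 + 224 = 736 kbps = 0.736 Mbps.
documentary: 5.036 Mbps × 5820 s × 1.10 = 32240.5 Mb
dashcam clip: 7.926 Mbps × 2100 s × 1.10 = 18309.1 Mb
product demo: 6.736 Mbps × 229 s × 1.10 = 1696.8 Mb
drone footage reel: 99.336 Mbps × 1080 s × 1.10 = 118011.2 Mb
Total: 170257.5 Mb = 21282.2 MB.
At 20 Mbps: 170257.5 / 20 = 8513 s ≈ 2.36 hours.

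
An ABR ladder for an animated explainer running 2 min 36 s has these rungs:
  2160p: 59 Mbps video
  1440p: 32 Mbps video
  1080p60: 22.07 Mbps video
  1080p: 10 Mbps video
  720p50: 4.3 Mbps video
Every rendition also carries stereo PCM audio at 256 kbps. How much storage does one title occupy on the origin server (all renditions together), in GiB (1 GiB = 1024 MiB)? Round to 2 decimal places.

2 min 36 s = 156 s
Audio: 256 kbps = 0.256 Mbps.
Sum of rendition bitrates: (59+0.256) + (32+0.256) + (22.07+0.256) + (10+0.256) + (4.3+0.256) = 128.650 Mbps.
× 156 s = 20,069 Mb = 2,509 MB = 2.336 GiB.

2.34 GiB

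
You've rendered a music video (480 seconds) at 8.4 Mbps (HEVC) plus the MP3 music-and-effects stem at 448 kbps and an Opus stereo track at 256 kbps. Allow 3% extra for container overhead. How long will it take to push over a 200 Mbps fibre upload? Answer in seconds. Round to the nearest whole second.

23 seconds

Audio total: 448 + 256 = 704 kbps = 0.704 Mbps.
Total bitrate: 9.104 Mbps.
File: 9.104 Mbps × 480 s = 4369.9 Mb.
With 3% container overhead: ×1.03. → 4501.0 Mb.
At 200 Mbps: 4501.0 / 200 = 22.5 s ≈ 22.5 seconds.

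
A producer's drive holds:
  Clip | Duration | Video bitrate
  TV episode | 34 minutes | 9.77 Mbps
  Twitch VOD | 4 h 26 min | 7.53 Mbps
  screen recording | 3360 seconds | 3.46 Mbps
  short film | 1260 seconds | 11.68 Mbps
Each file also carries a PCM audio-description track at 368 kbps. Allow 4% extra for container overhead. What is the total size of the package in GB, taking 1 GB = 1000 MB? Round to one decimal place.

22.7 GB

Audio: 368 kbps = 0.368 Mbps.
TV episode: 10.138 Mbps × 2040 s × 1.04 = 21508.8 Mb
Twitch VOD: 7.898 Mbps × 15960 s × 1.04 = 131094.2 Mb
screen recording: 3.828 Mbps × 3360 s × 1.04 = 13376.6 Mb
short film: 12.048 Mbps × 1260 s × 1.04 = 15787.7 Mb
Total: 181767.2 Mb = 22720.9 MB.
= 22.72 GB.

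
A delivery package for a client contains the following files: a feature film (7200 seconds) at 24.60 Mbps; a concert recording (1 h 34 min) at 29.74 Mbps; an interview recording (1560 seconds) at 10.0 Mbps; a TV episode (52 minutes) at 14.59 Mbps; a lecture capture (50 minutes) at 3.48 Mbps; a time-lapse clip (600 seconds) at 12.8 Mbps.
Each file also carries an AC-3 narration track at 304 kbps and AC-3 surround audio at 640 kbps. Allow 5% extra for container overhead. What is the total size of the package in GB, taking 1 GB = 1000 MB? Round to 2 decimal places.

58.28 GB

Audio total: 304 + 640 = 944 kbps = 0.944 Mbps.
feature film: 25.544 Mbps × 7200 s × 1.05 = 193112.6 Mb
concert recording: 30.684 Mbps × 5640 s × 1.05 = 181710.6 Mb
interview recording: 10.944 Mbps × 1560 s × 1.05 = 17926.3 Mb
TV episode: 15.534 Mbps × 3120 s × 1.05 = 50889.4 Mb
lecture capture: 4.424 Mbps × 3000 s × 1.05 = 13935.6 Mb
time-lapse clip: 13.744 Mbps × 600 s × 1.05 = 8658.7 Mb
Total: 466233.3 Mb = 58279.2 MB.
= 58.28 GB.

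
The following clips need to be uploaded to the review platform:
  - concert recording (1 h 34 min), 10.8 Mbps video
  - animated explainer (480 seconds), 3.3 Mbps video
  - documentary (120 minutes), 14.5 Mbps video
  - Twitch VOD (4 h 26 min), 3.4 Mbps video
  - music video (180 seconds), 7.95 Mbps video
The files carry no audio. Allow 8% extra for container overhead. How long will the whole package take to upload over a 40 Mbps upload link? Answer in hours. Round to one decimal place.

1.7 hours

concert recording: 10.800 Mbps × 5640 s × 1.08 = 65785.0 Mb
animated explainer: 3.300 Mbps × 480 s × 1.08 = 1710.7 Mb
documentary: 14.500 Mbps × 7200 s × 1.08 = 112752.0 Mb
Twitch VOD: 3.400 Mbps × 15960 s × 1.08 = 58605.1 Mb
music video: 7.950 Mbps × 180 s × 1.08 = 1545.5 Mb
Total: 240398.3 Mb = 30049.8 MB.
At 40 Mbps: 240398.3 / 40 = 6010 s ≈ 1.67 hours.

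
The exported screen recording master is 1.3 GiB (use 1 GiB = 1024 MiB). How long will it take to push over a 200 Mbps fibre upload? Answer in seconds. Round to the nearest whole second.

File: 1.3 GiB = 11166.9 Mb.
At 200 Mbps: 11166.9 / 200 = 55.8 s ≈ 55.8 seconds.

56 seconds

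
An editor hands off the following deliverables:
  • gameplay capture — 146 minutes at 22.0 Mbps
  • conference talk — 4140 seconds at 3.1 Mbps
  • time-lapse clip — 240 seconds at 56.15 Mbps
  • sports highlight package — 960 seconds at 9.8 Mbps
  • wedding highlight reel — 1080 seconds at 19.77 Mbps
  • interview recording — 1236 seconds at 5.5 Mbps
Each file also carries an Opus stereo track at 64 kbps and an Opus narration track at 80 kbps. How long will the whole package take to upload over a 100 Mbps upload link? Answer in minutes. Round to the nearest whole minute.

Audio total: 64 + 80 = 144 kbps = 0.144 Mbps.
gameplay capture: 22.144 Mbps × 8760 s = 193981.4 Mb
conference talk: 3.244 Mbps × 4140 s = 13430.2 Mb
time-lapse clip: 56.294 Mbps × 240 s = 13510.6 Mb
sports highlight package: 9.944 Mbps × 960 s = 9546.2 Mb
wedding highlight reel: 19.914 Mbps × 1080 s = 21507.1 Mb
interview recording: 5.644 Mbps × 1236 s = 6976.0 Mb
Total: 258951.5 Mb = 32368.9 MB.
At 100 Mbps: 258951.5 / 100 = 2590 s ≈ 43.2 minutes.

43 minutes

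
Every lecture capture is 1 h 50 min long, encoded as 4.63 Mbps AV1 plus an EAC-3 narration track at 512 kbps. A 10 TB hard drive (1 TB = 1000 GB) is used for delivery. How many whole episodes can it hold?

2357

1 h 50 min = 110 min = 6600 s
Audio: 512 kbps = 0.512 Mbps.
Total bitrate: 5.142 Mbps.
Per item: 5.142 Mbps × 6600 s = 33,937 Mb = 4,242 MB.
Capacity: 10 TB = 80,000,000 Mb; 2357.30 items → 2357 complete.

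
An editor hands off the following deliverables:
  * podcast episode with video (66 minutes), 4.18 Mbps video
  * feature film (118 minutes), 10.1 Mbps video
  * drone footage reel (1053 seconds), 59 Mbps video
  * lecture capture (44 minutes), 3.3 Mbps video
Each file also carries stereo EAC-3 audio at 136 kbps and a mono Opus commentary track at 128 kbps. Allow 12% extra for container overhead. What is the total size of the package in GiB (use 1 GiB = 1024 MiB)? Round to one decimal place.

Audio total: 136 + 128 = 264 kbps = 0.264 Mbps.
podcast episode with video: 4.444 Mbps × 3960 s × 1.12 = 19710.0 Mb
feature film: 10.364 Mbps × 7080 s × 1.12 = 82182.4 Mb
drone footage reel: 59.264 Mbps × 1053 s × 1.12 = 69893.6 Mb
lecture capture: 3.564 Mbps × 2640 s × 1.12 = 10538.0 Mb
Total: 182324.0 Mb = 22790.5 MB.
= 21.23 GiB.

21.2 GiB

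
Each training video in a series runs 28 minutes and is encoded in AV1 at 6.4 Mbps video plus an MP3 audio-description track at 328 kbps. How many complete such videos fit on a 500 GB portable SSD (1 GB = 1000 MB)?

28 min = 1680 s
Audio: 328 kbps = 0.328 Mbps.
Total bitrate: 6.728 Mbps.
Per item: 6.728 Mbps × 1680 s = 11,303 Mb = 1,413 MB.
Capacity: 500 GB = 4,000,000 Mb; 353.89 items → 353 complete.

353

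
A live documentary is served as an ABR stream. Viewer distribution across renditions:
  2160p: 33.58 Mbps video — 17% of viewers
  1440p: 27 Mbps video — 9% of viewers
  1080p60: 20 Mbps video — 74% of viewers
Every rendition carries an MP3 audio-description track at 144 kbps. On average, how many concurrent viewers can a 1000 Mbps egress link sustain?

43

Audio: 144 kbps = 0.144 Mbps.
Average per-viewer bitrate: 0.17×33.724 + 0.09×27.144 + 0.74×20.144 = 23.083 Mbps.
1000 Mbps = 1,000 Mbps; 1,000 / 23.083 = 43.32 → 43.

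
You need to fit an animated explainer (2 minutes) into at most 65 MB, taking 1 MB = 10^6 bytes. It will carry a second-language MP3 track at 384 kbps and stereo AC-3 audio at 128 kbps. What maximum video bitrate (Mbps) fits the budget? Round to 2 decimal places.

Budget: 65 MB = 520.0 Mb.
2 min = 120 s
Total bitrate budget: 520.0 Mb / 120 s = 4.333 Mbps.
Audio total: 384 + 128 = 512 kbps = 0.512 Mbps.
Video: 4.333 − 0.512 = 3.821 Mbps.

3.82 Mbps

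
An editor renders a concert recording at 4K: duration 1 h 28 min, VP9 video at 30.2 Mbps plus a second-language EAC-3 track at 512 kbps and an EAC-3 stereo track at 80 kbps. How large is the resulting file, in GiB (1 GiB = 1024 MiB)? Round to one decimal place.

1 h 28 min = 88 min = 5280 s
Audio total: 512 + 80 = 592 kbps = 0.592 Mbps.
Total bitrate: 30.2 + 0.592 = 30.792 Mbps.
Stream data: 30.792 Mbps × 5280 s = 162581.8 Mb.
162,582 Mb = 20,322,720,000 bytes ÷ 1,073,741,824 = 18.93 GiB.

18.9 GiB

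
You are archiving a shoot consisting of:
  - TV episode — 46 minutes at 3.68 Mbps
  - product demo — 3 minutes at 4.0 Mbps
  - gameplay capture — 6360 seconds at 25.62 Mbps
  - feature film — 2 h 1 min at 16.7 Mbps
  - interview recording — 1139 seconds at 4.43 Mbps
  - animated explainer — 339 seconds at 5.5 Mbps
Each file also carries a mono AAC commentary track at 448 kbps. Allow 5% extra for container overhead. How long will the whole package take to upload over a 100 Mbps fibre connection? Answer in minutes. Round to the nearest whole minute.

Audio: 448 kbps = 0.448 Mbps.
TV episode: 4.128 Mbps × 2760 s × 1.05 = 11962.9 Mb
product demo: 4.448 Mbps × 180 s × 1.05 = 840.7 Mb
gameplay capture: 26.068 Mbps × 6360 s × 1.05 = 174082.1 Mb
feature film: 17.148 Mbps × 7260 s × 1.05 = 130719.2 Mb
interview recording: 4.878 Mbps × 1139 s × 1.05 = 5833.8 Mb
animated explainer: 5.948 Mbps × 339 s × 1.05 = 2117.2 Mb
Total: 325556.0 Mb = 40694.5 MB.
At 100 Mbps: 325556.0 / 100 = 3256 s ≈ 54.3 minutes.

54 minutes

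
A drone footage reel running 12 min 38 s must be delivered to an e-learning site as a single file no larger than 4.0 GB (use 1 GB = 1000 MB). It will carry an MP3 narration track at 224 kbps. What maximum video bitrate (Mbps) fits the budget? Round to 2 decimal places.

Budget: 4.0 GB = 32000.0 Mb.
12 min 38 s = 758 s
Total bitrate budget: 32000.0 Mb / 758 s = 42.216 Mbps.
Audio: 224 kbps = 0.224 Mbps.
Video: 42.216 − 0.224 = 41.992 Mbps.

41.99 Mbps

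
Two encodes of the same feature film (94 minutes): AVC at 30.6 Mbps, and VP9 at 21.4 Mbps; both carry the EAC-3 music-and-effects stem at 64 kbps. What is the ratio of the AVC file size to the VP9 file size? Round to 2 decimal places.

1.43

94 min = 5640 s
Audio: 64 kbps = 0.064 Mbps.
AVC: 30.664 Mbps × 5640 s = 172945.0 Mb = 21.618 GB.
VP9: 21.464 Mbps × 5640 s = 121057.0 Mb = 15.132 GB.
Ratio: 21.618 / 15.132 = 1.429.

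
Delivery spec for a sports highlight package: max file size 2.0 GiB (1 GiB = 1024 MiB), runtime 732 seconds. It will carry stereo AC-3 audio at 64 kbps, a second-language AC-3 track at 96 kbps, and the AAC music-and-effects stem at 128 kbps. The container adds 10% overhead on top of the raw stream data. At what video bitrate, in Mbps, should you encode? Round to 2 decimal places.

21.05 Mbps

Budget: 2.0 GiB = 17179.9 Mb.
Stream payload after overhead: 17179.9 / 1.10 = 15618.1 Mb.
Total bitrate budget: 15618.1 Mb / 732 s = 21.336 Mbps.
Audio total: 64 + 96 + 128 = 288 kbps = 0.288 Mbps.
Video: 21.336 − 0.288 = 21.048 Mbps.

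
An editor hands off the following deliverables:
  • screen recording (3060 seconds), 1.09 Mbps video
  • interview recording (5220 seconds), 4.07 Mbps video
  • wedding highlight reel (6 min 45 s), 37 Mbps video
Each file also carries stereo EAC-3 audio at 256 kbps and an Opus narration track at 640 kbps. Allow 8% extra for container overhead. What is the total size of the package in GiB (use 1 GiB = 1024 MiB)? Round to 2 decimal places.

5.95 GiB

Audio total: 256 + 640 = 896 kbps = 0.896 Mbps.
screen recording: 1.986 Mbps × 3060 s × 1.08 = 6563.3 Mb
interview recording: 4.966 Mbps × 5220 s × 1.08 = 27996.3 Mb
wedding highlight reel: 37.896 Mbps × 405 s × 1.08 = 16575.7 Mb
Total: 51135.4 Mb = 6391.9 MB.
= 5.953 GiB.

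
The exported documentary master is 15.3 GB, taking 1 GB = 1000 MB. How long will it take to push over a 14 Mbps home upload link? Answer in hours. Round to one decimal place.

File: 15.3 GB = 122400.0 Mb.
At 14 Mbps: 122400.0 / 14 = 8742.9 s ≈ 2.43 hours.

2.4 hours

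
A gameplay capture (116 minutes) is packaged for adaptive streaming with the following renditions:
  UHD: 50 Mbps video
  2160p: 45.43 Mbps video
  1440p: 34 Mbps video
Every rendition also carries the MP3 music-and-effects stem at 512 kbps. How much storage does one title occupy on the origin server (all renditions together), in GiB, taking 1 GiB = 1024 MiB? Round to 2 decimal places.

116 min = 6960 s
Audio: 512 kbps = 0.512 Mbps.
Sum of rendition bitrates: (50+0.512) + (45.43+0.512) + (34+0.512) = 130.966 Mbps.
× 6960 s = 911,523 Mb = 113,940 MB = 106.1 GiB.

106.12 GiB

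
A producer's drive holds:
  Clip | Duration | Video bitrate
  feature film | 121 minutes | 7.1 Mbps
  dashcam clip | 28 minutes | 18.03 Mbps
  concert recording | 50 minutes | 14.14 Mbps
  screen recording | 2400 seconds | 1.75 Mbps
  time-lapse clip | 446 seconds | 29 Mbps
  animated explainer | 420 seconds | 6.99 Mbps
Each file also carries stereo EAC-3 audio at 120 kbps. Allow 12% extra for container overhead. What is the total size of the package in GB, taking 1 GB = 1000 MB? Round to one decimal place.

Audio: 120 kbps = 0.120 Mbps.
feature film: 7.220 Mbps × 7260 s × 1.12 = 58707.3 Mb
dashcam clip: 18.150 Mbps × 1680 s × 1.12 = 34151.0 Mb
concert recording: 14.260 Mbps × 3000 s × 1.12 = 47913.6 Mb
screen recording: 1.870 Mbps × 2400 s × 1.12 = 5026.6 Mb
time-lapse clip: 29.120 Mbps × 446 s × 1.12 = 14546.0 Mb
animated explainer: 7.110 Mbps × 420 s × 1.12 = 3344.5 Mb
Total: 163689.0 Mb = 20461.1 MB.
= 20.46 GB.

20.5 GB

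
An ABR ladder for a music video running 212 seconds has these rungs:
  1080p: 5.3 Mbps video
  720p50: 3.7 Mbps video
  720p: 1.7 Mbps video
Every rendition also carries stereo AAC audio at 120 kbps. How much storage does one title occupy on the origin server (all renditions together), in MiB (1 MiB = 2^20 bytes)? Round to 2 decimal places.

279.51 MiB

Audio: 120 kbps = 0.120 Mbps.
Sum of rendition bitrates: (5.3+0.120) + (3.7+0.120) + (1.7+0.120) = 11.060 Mbps.
× 212 s = 2,345 Mb = 293.1 MB = 279.5 MiB.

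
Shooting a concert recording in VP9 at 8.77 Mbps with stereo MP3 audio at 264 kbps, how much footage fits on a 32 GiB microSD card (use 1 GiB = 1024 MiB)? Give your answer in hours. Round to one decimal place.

8.5 hours

Audio: 264 kbps = 0.264 Mbps.
Total bitrate: 8.77 + 0.264 = 9.034 Mbps.
Capacity: 32 GiB = 274,878 Mb.
Recording time: 274,878 / 9.034 = 30,427 s ≈ 8.45 hours.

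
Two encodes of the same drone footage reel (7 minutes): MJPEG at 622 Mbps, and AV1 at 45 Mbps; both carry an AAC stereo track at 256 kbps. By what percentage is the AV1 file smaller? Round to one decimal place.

7 min = 420 s
Audio: 256 kbps = 0.256 Mbps.
MJPEG: 622.256 Mbps × 420 s = 261347.5 Mb = 32.668 GB.
AV1: 45.256 Mbps × 420 s = 19007.5 Mb = 2.376 GB.
Reduction: (1 − 2.376/32.668) × 100 = 92.73%.

92.7%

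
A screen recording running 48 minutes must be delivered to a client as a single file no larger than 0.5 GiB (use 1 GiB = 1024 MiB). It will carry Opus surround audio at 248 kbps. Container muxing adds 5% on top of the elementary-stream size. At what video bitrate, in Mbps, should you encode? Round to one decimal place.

Budget: 0.5 GiB = 4295.0 Mb.
Stream payload after overhead: 4295.0 / 1.05 = 4090.4 Mb.
48 min = 2880 s
Total bitrate budget: 4090.4 Mb / 2880 s = 1.420 Mbps.
Audio: 248 kbps = 0.248 Mbps.
Video: 1.420 − 0.248 = 1.172 Mbps.

1.2 Mbps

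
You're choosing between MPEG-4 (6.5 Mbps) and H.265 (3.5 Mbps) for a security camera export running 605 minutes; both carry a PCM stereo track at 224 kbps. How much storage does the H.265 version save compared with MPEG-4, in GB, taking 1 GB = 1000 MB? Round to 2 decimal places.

13.61 GB

605 min = 36300 s
Audio: 224 kbps = 0.224 Mbps.
MPEG-4: 6.724 Mbps × 36300 s = 244081.2 Mb = 30.510 GB.
H.265: 3.724 Mbps × 36300 s = 135181.2 Mb = 16.898 GB.
Saving: 30.510 − 16.898 = 13.613 GB.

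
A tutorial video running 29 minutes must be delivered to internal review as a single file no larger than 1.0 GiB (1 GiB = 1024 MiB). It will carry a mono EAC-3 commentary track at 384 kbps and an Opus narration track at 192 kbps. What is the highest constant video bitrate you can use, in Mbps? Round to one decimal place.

4.4 Mbps

Budget: 1.0 GiB = 8589.9 Mb.
29 min = 1740 s
Total bitrate budget: 8589.9 Mb / 1740 s = 4.937 Mbps.
Audio total: 384 + 192 = 576 kbps = 0.576 Mbps.
Video: 4.937 − 0.576 = 4.361 Mbps.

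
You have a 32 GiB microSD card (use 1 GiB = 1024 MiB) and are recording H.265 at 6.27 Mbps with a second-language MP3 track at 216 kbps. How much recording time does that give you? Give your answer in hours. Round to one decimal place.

11.8 hours

Audio: 216 kbps = 0.216 Mbps.
Total bitrate: 6.27 + 0.216 = 6.486 Mbps.
Capacity: 32 GiB = 274,878 Mb.
Recording time: 274,878 / 6.486 = 42,380 s ≈ 11.8 hours.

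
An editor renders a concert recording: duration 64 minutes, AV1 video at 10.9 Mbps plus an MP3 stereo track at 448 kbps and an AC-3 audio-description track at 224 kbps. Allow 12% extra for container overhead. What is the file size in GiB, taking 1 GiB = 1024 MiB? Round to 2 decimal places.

64 min = 3840 s
Audio total: 448 + 224 = 672 kbps = 0.672 Mbps.
Total bitrate: 10.9 + 0.672 = 11.572 Mbps.
Stream data: 11.572 Mbps × 3840 s = 44436.5 Mb.
With 12% container overhead: ×1.12.
49,769 Mb = 6,221,107,200 bytes ÷ 1,073,741,824 = 5.794 GiB.

5.79 GiB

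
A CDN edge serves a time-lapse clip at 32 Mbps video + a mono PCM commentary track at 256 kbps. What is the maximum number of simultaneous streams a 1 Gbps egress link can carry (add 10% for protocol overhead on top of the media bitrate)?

Audio: 256 kbps = 0.256 Mbps.
Per-viewer media rate: 32.256 Mbps.
On the wire with 10% overhead: 35.482 Mbps.
1 Gbps = 1,000 Mbps; 1,000 / 35.482 = 28.18 → 28 viewers.

28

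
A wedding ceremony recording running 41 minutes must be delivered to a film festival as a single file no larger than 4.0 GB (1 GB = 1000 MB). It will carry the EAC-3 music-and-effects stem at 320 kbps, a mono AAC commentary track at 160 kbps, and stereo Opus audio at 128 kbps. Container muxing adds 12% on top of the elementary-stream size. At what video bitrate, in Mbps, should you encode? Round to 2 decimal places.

11.01 Mbps

Budget: 4.0 GB = 32000.0 Mb.
Stream payload after overhead: 32000.0 / 1.12 = 28571.4 Mb.
41 min = 2460 s
Total bitrate budget: 28571.4 Mb / 2460 s = 11.614 Mbps.
Audio total: 320 + 160 + 128 = 608 kbps = 0.608 Mbps.
Video: 11.614 − 0.608 = 11.006 Mbps.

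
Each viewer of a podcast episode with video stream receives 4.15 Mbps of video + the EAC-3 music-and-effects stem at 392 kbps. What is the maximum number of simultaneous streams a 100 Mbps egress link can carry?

22

Audio: 392 kbps = 0.392 Mbps.
Per-viewer media rate: 4.542 Mbps.
100 Mbps = 100.0 Mbps; 100.0 / 4.542 = 22.02 → 22 viewers.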